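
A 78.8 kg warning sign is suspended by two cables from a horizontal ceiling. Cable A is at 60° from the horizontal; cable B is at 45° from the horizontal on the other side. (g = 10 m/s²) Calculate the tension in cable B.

Weight W = 78.8 × 10 = 788 N acts straight down.
Horizontal: T_A cos 60° = T_B cos 45°  →  T_A = 1.414 T_B.
Vertical: T_A sin 60° + T_B sin 45° = 788.
Substituting the horizontal relation into the vertical equation gives 1.932 T_B = 788, so T_B = 407.9 N.

T_B ≈ 408 N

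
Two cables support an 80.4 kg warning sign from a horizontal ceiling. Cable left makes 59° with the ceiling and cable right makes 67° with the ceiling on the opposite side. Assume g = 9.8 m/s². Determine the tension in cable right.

Weight W = 80.4 × 9.8 = 787.9 N acts straight down.
Horizontal: T_left cos 59° = T_right cos 67°  →  T_left = 0.7586 T_right.
Vertical: T_left sin 59° + T_right sin 67° = 787.9.
Substituting the horizontal relation into the vertical equation gives 1.571 T_right = 787.9, so T_right = 501.6 N.

T_right ≈ 502 N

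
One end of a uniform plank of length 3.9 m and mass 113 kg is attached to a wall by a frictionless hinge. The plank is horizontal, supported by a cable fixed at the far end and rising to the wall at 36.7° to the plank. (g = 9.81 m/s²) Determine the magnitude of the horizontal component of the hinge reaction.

Take torques about the hinge: T sin 36.7° · 3.9 = 113×9.81×1.95 = 2161.6 N·m.
So T = 2161.6 / (0.5976 × 3.9) = 927.45 N.
ΣF_x = 0: H_x = T cos 36.7° = 743.6 N.

H_x ≈ 744 N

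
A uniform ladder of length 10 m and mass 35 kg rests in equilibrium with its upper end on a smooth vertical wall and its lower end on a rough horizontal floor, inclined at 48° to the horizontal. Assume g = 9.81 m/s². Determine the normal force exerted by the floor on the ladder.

N_floor ≈ 343 N

ΣF_y = 0: N_floor = 35×9.81 = 343.35 N.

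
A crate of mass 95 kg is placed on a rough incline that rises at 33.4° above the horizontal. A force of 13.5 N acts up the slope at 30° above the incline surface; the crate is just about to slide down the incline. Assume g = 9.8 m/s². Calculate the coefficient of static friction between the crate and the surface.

On the verge of sliding down the incline, friction is at its maximum μN and acts up the slope.
Perpendicular to incline: N = W cos 33.4° − P sin 30° = 777.2 − 6.75 = 770.5 N.
Along incline: P cos 30° + μN = W sin 33.4° → μ = (W sin 33.4° − P cos 30°) / N = 0.65.

μ ≈ 0.650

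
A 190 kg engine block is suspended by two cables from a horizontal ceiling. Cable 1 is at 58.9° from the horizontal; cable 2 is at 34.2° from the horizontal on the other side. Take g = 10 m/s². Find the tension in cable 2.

T_2 ≈ 983 N

Weight W = 190 × 10 = 1900 N acts straight down.
Horizontal: T_1 cos 58.9° = T_2 cos 34.2°  →  T_1 = 1.601 T_2.
Vertical: T_1 sin 58.9° + T_2 sin 34.2° = 1900.
Substituting the horizontal relation into the vertical equation gives 1.933 T_2 = 1900, so T_2 = 982.9 N.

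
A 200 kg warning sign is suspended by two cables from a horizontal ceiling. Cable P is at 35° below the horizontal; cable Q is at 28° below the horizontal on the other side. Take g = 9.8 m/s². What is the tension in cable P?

Weight W = 200 × 9.8 = 1960 N acts straight down.
Horizontal: T_P cos 35° = T_Q cos 28°  →  T_Q = 0.9277 T_P.
Vertical: T_P sin 35° + T_Q sin 28° = 1960.
Substituting the horizontal relation into the vertical equation gives 1.009 T_P = 1960, so T_P = 1942 N.

T_P ≈ 1940 N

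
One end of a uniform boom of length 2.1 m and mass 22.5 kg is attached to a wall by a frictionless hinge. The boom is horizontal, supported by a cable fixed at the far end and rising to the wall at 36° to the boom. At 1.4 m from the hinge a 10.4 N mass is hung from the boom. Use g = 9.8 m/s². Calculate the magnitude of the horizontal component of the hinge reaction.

H_x ≈ 161 N

Take torques about the hinge: T sin 36° · 2.1 = 22.5×9.8×1.05 + 10.4×1.4 = 246.09 N·m.
So T = 246.09 / (0.5878 × 2.1) = 199.36 N.
ΣF_x = 0: H_x = T cos 36° = 161.29 N.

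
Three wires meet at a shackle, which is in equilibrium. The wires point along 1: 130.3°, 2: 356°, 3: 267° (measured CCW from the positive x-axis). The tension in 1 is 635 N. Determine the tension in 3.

Resolve: ΣF_x = 635 cos 130.3° + T_2 cos 356° + T_3 cos 267° = 0.
        ΣF_y = 635 sin 130.3° + T_2 sin 356° + T_3 sin 267° = 0.
The known terms sum to (-410.7, 484.3) N, so 0.9976 T_2 − 0.0523 T_3 = 410.7 and -0.0698 T_2 − 0.9986 T_3 = -484.3.
Solving simultaneously: T_2 = 435.6 N, T_3 = 454.5 N.

T_3 ≈ 455 N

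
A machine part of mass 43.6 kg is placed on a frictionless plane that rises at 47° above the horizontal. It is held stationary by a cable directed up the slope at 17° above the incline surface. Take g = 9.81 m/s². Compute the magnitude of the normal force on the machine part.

N ≈ 196 N

Take axes along and perpendicular to the incline. Weight components: W sin 47° = 312.8 N down-slope, W cos 47° = 291.7 N into the surface.
Along incline: T cos 17° = W sin 47° → T = 327.1 N.
Perpendicular: N = W cos 47° − T sin 17° = 196.1 N.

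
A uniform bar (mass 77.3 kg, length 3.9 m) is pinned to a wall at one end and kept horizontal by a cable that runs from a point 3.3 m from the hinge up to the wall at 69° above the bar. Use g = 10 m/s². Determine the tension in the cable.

Take torques about the hinge: T sin 69° · 3.3 = 77.3×10×1.95 = 1507.3 N·m.
So T = 1507.3 / (0.9336 × 3.3) = 489.27 N.

T ≈ 489 N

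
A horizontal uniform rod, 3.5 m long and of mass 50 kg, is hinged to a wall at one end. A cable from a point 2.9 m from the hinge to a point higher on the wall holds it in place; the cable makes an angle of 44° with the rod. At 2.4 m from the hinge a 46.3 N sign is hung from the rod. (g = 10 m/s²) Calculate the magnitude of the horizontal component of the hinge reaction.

H_x ≈ 352 N

Take torques about the hinge: T sin 44° · 2.9 = 50×10×1.75 + 46.3×2.4 = 986.12 N·m.
So T = 986.12 / (0.6947 × 2.9) = 489.51 N.
ΣF_x = 0: H_x = T cos 44° = 352.12 N.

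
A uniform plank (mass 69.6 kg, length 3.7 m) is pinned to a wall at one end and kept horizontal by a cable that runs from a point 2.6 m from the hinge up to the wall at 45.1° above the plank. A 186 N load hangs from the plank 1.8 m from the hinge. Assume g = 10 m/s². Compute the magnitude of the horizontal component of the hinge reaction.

H_x ≈ 622 N

Take torques about the hinge: T sin 45.1° · 2.6 = 69.6×10×1.85 + 186×1.8 = 1622.4 N·m.
So T = 1622.4 / (0.7083 × 2.6) = 880.93 N.
ΣF_x = 0: H_x = T cos 45.1° = 621.83 N.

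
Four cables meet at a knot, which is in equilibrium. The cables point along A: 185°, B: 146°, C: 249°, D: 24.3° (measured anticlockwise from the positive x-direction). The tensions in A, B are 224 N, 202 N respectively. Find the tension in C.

Resolve: ΣF_x = 224 cos 185° + 202 cos 146° + T_C cos 249° + T_D cos 24.3° = 0.
        ΣF_y = 224 sin 185° + 202 sin 146° + T_C sin 249° + T_D sin 24.3° = 0.
The known terms sum to (-390.6, 93.43) N, so -0.3584 T_C + 0.9114 T_D = 390.6 and -0.9336 T_C + 0.4115 T_D = -93.43.
Solving simultaneously: T_C = 349.6 N, T_D = 566 N.

T_C ≈ 350 N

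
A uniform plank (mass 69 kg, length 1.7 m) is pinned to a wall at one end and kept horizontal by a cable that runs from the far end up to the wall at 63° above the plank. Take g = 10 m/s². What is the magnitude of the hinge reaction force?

|H| ≈ 387 N

Take torques about the hinge: T sin 63° · 1.7 = 69×10×0.85 = 586.5 N·m.
So T = 586.5 / (0.8910 × 1.7) = 387.2 N.
ΣF_x = 0: H_x = T cos 63° = 175.79 N.
ΣF_y = 0: H_y = (69×10) − T sin 63° = 690 − 345 = 345 N.
|H| = √(H_x² + H_y²) = √((175.79)² + (345)²) = 387.2 N.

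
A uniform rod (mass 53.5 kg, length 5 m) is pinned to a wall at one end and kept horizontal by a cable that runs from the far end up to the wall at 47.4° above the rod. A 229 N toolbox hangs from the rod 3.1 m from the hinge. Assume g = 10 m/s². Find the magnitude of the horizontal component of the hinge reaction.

Take torques about the hinge: T sin 47.4° · 5 = 53.5×10×2.5 + 229×3.1 = 2047.4 N·m.
So T = 2047.4 / (0.7361 × 5) = 556.29 N.
ΣF_x = 0: H_x = T cos 47.4° = 376.54 N.

H_x ≈ 377 N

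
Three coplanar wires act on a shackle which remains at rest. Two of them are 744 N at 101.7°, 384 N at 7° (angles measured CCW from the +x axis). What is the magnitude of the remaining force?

F ≈ 809 N

Sum the known components: ΣF_x = 230.3 N, ΣF_y = 775.3 N.
For equilibrium the remaining force must supply (−ΣF_x, −ΣF_y) = (-230.3, -775.3) N.
Magnitude = √((-230.3)² + (-775.3)²) = 808.8 N; direction = atan2(-775.3, -230.3) = 253.5°.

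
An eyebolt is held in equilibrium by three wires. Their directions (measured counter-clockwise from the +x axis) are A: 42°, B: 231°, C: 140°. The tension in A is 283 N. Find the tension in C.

T_C ≈ 44.3 N

Resolve: ΣF_x = 283 cos 42° + T_B cos 231° + T_C cos 140° = 0.
        ΣF_y = 283 sin 42° + T_B sin 231° + T_C sin 140° = 0.
The known terms sum to (210.3, 189.4) N, so -0.6293 T_B − 0.7660 T_C = -210.3 and -0.7771 T_B + 0.6428 T_C = -189.4.
Solving simultaneously: T_B = 280.3 N, T_C = 44.28 N.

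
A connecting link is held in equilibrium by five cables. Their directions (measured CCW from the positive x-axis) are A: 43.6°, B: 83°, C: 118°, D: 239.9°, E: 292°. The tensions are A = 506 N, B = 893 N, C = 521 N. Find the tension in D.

T_D ≈ 1080 N

Resolve: ΣF_x = 506 cos 43.6° + 893 cos 83° + 521 cos 118° + T_D cos 239.9° + T_E cos 292° = 0.
        ΣF_y = 506 sin 43.6° + 893 sin 83° + 521 sin 118° + T_D sin 239.9° + T_E sin 292° = 0.
The known terms sum to (230.7, 1695) N, so -0.5015 T_D + 0.3746 T_E = -230.7 and -0.8652 T_D − 0.9272 T_E = -1695.
Solving simultaneously: T_D = 1076 N, T_E = 824.6 N.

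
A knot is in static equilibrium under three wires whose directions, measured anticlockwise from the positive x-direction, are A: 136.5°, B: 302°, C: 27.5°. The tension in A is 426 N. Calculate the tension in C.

T_C ≈ 107 N

Resolve: ΣF_x = 426 cos 136.5° + T_B cos 302° + T_C cos 27.5° = 0.
        ΣF_y = 426 sin 136.5° + T_B sin 302° + T_C sin 27.5° = 0.
The known terms sum to (-309, 293.2) N, so 0.5299 T_B + 0.8870 T_C = 309 and -0.8480 T_B + 0.4617 T_C = -293.2.
Solving simultaneously: T_B = 404 N, T_C = 107 N.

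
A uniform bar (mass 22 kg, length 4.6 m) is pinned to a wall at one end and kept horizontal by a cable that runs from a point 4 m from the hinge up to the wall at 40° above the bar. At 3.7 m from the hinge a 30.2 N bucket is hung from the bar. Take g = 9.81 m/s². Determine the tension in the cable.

T ≈ 237 N

Take torques about the hinge: T sin 40° · 4 = 22×9.81×2.3 + 30.2×3.7 = 608.13 N·m.
So T = 608.13 / (0.6428 × 4) = 236.52 N.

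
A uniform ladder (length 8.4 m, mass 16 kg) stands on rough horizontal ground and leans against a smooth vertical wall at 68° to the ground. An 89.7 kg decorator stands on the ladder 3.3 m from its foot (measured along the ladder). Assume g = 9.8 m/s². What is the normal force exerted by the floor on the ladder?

N_floor ≈ 1040 N

ΣF_y = 0: N_floor = 16×9.8 + 89.7×9.8 = 1035.9 N.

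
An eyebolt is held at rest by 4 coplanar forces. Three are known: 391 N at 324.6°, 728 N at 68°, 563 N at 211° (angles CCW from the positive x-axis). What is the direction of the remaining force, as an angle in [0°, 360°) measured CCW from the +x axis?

θ ≈ 236°

Sum the known components: ΣF_x = 108.8 N, ΣF_y = 158.5 N.
For equilibrium the remaining force must supply (−ΣF_x, −ΣF_y) = (-108.8, -158.5) N.
Magnitude = √((-108.8)² + (-158.5)²) = 192.3 N; direction = atan2(-158.5, -108.8) = 235.5°.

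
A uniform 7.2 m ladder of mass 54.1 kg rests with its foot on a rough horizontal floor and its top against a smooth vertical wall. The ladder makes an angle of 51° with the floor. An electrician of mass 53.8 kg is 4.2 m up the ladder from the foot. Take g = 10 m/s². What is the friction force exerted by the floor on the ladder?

Torques about the foot: N_wall · 7.2 sin 51° = 54.1×10×3.6 cos 51° + 53.8×10×4.2 cos 51° → N_wall = 473.18 N.
ΣF_x = 0: f_floor = N_wall = 473.18 N.

f ≈ 473 N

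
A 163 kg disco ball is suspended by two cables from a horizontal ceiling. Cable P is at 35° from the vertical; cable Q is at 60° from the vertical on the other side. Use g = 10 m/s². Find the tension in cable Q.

Angles from the horizontal: cable P is 90° − 35° = 55°, cable Q is 90° − 60° = 30°.
Weight W = 163 × 10 = 1630 N acts straight down.
Horizontal: T_P cos 55° = T_Q cos 30°  →  T_P = 1.51 T_Q.
Vertical: T_P sin 55° + T_Q sin 30° = 1630.
Substituting the horizontal relation into the vertical equation gives 1.737 T_Q = 1630, so T_Q = 938.5 N.

T_Q ≈ 939 N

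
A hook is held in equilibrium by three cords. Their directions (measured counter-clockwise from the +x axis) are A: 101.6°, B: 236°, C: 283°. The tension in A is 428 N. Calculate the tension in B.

T_B ≈ 14.3 N

Resolve: ΣF_x = 428 cos 101.6° + T_B cos 236° + T_C cos 283° = 0.
        ΣF_y = 428 sin 101.6° + T_B sin 236° + T_C sin 283° = 0.
The known terms sum to (-86.06, 419.3) N, so -0.5592 T_B + 0.2250 T_C = 86.06 and -0.8290 T_B − 0.9744 T_C = -419.3.
Solving simultaneously: T_B = 14.30 N, T_C = 418.1 N.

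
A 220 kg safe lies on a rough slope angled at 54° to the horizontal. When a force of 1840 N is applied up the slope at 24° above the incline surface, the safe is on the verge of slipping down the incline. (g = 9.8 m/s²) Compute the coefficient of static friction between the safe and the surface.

On the verge of sliding down the incline, friction is at its maximum μN and acts up the slope.
Perpendicular to incline: N = W cos 54° − P sin 24° = 1267 − 748.4 = 518.9 N.
Along incline: P cos 24° + μN = W sin 54° → μ = (W sin 54° − P cos 24°) / N = 0.122.

μ ≈ 0.122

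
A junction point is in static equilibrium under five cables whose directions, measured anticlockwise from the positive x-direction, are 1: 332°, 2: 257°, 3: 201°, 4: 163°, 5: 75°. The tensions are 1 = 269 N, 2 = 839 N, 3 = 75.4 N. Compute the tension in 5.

T_5 ≈ 935 N

Resolve: ΣF_x = 269 cos 332° + 839 cos 257° + 75.4 cos 201° + T_4 cos 163° + T_5 cos 75° = 0.
        ΣF_y = 269 sin 332° + 839 sin 257° + 75.4 sin 201° + T_4 sin 163° + T_5 sin 75° = 0.
The known terms sum to (-21.61, -970.8) N, so -0.9563 T_4 + 0.2588 T_5 = 21.61 and 0.2924 T_4 + 0.9659 T_5 = 970.8.
Solving simultaneously: T_4 = 230.5 N, T_5 = 935.3 N.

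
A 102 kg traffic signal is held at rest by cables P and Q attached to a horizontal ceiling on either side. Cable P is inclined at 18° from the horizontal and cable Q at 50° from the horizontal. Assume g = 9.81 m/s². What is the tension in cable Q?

T_Q ≈ 1030 N

Weight W = 102 × 9.81 = 1001 N acts straight down.
Horizontal: T_P cos 18° = T_Q cos 50°  →  T_P = 0.6759 T_Q.
Vertical: T_P sin 18° + T_Q sin 50° = 1001.
Substituting the horizontal relation into the vertical equation gives 0.9749 T_Q = 1001, so T_Q = 1026 N.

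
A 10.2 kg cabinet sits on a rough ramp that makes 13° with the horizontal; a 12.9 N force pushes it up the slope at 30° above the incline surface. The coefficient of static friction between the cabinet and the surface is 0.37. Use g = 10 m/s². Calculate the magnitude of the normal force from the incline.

Axes along / perpendicular to the incline. W sin 13° = 22.95 N down-slope; W cos 13° = 99.39 N into the surface.
Perpendicular: N = W cos 13° − P sin 30° = 99.39 − 6.45 = 92.94 N.
Along incline: P cos 30° + f = W sin 13° (friction acts up-slope) → f = 22.95 − 11.17 = 11.77 N.
|f| = 11.77 N ≤ μN = 34.39 N, so the cabinet is indeed static.

N ≈ 92.9 N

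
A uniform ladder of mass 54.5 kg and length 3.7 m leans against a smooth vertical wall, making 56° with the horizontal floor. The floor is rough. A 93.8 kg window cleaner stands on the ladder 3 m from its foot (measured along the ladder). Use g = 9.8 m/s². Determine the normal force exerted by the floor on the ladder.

N_floor ≈ 1450 N

ΣF_y = 0: N_floor = 54.5×9.8 + 93.8×9.8 = 1453.3 N.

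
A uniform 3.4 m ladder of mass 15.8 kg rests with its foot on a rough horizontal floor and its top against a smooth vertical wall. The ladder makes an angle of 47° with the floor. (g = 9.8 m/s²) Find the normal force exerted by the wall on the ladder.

Torques about the foot: N_wall · 3.4 sin 47° = 15.8×9.8×1.7 cos 47° → N_wall = 72.195 N.

N_wall ≈ 72.2 N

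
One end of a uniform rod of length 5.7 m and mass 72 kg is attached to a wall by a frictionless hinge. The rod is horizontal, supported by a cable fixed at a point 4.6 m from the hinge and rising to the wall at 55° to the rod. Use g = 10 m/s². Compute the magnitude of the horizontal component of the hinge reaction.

H_x ≈ 312 N

Take torques about the hinge: T sin 55° · 4.6 = 72×10×2.85 = 2052 N·m.
So T = 2052 / (0.8192 × 4.6) = 544.57 N.
ΣF_x = 0: H_x = T cos 55° = 312.35 N.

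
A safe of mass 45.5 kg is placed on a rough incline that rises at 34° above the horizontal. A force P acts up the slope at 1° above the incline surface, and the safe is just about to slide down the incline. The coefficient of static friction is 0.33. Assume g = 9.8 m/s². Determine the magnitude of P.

On the verge of sliding down the incline, friction equals μN and acts up the slope.
Perpendicular: N + P sin 1° = W cos 34° = 369.7 N.
Along incline: P cos 1° + μN = W sin 34° with W sin 34° = 249.3 N.
Solving the pair for P and N: P = 128.1 N, N = 367.4 N (and f = μN = 121.3 N).

P ≈ 128 N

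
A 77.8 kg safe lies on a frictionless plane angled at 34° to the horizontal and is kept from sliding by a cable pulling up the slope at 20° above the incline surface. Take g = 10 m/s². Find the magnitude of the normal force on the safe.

Take axes along and perpendicular to the incline. Weight components: W sin 34° = 435.1 N down-slope, W cos 34° = 645 N into the surface.
Along incline: T cos 20° = W sin 34° → T = 463 N.
Perpendicular: N = W cos 34° − T sin 20° = 486.6 N.

N ≈ 487 N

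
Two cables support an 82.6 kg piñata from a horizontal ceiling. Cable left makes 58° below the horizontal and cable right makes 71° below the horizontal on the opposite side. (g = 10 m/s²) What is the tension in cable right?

T_right ≈ 563 N

Weight W = 82.6 × 10 = 826 N acts straight down.
Horizontal: T_left cos 58° = T_right cos 71°  →  T_left = 0.6144 T_right.
Vertical: T_left sin 58° + T_right sin 71° = 826.
Substituting the horizontal relation into the vertical equation gives 1.467 T_right = 826, so T_right = 563.2 N.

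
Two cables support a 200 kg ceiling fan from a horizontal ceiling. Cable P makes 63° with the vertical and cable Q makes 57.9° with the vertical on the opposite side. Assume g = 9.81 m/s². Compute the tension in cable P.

Angles from the horizontal: cable P is 90° − 63° = 27°, cable Q is 90° − 57.9° = 32.1°.
Weight W = 200 × 9.81 = 1962 N acts straight down.
Horizontal: T_P cos 27° = T_Q cos 32.1°  →  T_Q = 1.052 T_P.
Vertical: T_P sin 27° + T_Q sin 32.1° = 1962.
Substituting the horizontal relation into the vertical equation gives 1.013 T_P = 1962, so T_P = 1937 N.

T_P ≈ 1940 N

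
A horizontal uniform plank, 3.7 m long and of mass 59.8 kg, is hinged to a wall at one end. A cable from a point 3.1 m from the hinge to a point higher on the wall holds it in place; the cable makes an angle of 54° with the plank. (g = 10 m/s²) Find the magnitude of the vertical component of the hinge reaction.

|H_y| ≈ 241 N

Take torques about the hinge: T sin 54° · 3.1 = 59.8×10×1.85 = 1106.3 N·m.
So T = 1106.3 / (0.8090 × 3.1) = 441.12 N.
ΣF_y = 0: H_y = (59.8×10) − T sin 54° = 598 − 356.87 = 241.13 N.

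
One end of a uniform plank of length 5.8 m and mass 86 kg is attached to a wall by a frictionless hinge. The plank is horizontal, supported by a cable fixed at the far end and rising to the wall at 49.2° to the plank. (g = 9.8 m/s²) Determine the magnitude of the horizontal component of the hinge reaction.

Take torques about the hinge: T sin 49.2° · 5.8 = 86×9.8×2.9 = 2444.1 N·m.
So T = 2444.1 / (0.7570 × 5.8) = 556.67 N.
ΣF_x = 0: H_x = T cos 49.2° = 363.74 N.

H_x ≈ 364 N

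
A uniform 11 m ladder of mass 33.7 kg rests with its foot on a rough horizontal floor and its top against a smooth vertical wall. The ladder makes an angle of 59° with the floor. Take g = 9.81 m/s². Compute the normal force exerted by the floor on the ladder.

ΣF_y = 0: N_floor = 33.7×9.81 = 330.6 N.

N_floor ≈ 331 N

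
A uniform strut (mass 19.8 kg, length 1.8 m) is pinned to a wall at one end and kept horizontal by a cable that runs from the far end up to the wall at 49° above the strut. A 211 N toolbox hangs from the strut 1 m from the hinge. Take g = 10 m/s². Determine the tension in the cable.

Take torques about the hinge: T sin 49° · 1.8 = 19.8×10×0.9 + 211×1 = 389.2 N·m.
So T = 389.2 / (0.7547 × 1.8) = 286.5 N.

T ≈ 286 N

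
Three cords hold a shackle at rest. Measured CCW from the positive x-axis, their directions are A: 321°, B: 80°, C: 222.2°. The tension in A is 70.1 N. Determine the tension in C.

Resolve: ΣF_x = 70.1 cos 321° + T_B cos 80° + T_C cos 222.2° = 0.
        ΣF_y = 70.1 sin 321° + T_B sin 80° + T_C sin 222.2° = 0.
The known terms sum to (54.48, -44.12) N, so 0.1736 T_B − 0.7408 T_C = -54.48 and 0.9848 T_B − 0.6717 T_C = 44.12.
Solving simultaneously: T_B = 113 N, T_C = 100 N.

T_C ≈ 100 N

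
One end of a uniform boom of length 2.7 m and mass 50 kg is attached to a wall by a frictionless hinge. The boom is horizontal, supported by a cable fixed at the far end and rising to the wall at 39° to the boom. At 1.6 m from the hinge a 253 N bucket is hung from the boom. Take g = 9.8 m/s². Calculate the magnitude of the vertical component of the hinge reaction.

Take torques about the hinge: T sin 39° · 2.7 = 50×9.8×1.35 + 253×1.6 = 1066.3 N·m.
So T = 1066.3 / (0.6293 × 2.7) = 627.54 N.
ΣF_y = 0: H_y = (50×9.8 + 253) − T sin 39° = 743 − 394.93 = 348.07 N.

|H_y| ≈ 348 N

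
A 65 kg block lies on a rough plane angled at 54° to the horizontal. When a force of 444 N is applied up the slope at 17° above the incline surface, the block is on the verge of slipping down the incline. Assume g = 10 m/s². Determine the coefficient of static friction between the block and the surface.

μ ≈ 0.401

On the verge of sliding down the incline, friction is at its maximum μN and acts up the slope.
Perpendicular to incline: N = W cos 54° − P sin 17° = 382.1 − 129.8 = 252.2 N.
Along incline: P cos 17° + μN = W sin 54° → μ = (W sin 54° − P cos 17°) / N = 0.4014.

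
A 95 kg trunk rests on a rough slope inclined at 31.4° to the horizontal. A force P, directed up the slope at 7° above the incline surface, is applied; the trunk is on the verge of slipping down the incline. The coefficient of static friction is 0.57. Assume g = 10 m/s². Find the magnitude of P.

P ≈ 35.5 N

On the verge of sliding down the incline, friction equals μN and acts up the slope.
Perpendicular: N + P sin 7° = W cos 31.4° = 810.9 N.
Along incline: P cos 7° + μN = W sin 31.4° with W sin 31.4° = 495 N.
Solving the pair for P and N: P = 35.49 N, N = 806.5 N (and f = μN = 459.7 N).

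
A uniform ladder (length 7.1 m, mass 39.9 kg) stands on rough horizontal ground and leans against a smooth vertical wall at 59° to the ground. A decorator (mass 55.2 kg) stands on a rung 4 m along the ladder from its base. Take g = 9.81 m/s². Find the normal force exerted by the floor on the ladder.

ΣF_y = 0: N_floor = 39.9×9.81 + 55.2×9.81 = 932.93 N.

N_floor ≈ 933 N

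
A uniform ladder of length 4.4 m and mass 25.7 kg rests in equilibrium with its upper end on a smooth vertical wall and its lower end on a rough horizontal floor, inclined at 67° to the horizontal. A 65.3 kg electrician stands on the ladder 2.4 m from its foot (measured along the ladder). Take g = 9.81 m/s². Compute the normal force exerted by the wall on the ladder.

Torques about the foot: N_wall · 4.4 sin 67° = 25.7×9.81×2.2 cos 67° + 65.3×9.81×2.4 cos 67° → N_wall = 201.83 N.

N_wall ≈ 202 N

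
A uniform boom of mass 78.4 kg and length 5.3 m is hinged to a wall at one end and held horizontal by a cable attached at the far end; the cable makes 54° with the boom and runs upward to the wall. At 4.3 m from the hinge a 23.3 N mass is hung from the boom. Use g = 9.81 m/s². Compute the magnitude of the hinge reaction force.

|H| ≈ 487 N

Take torques about the hinge: T sin 54° · 5.3 = 78.4×9.81×2.65 + 23.3×4.3 = 2138.3 N·m.
So T = 2138.3 / (0.8090 × 5.3) = 498.7 N.
ΣF_x = 0: H_x = T cos 54° = 293.13 N.
ΣF_y = 0: H_y = (78.4×9.81 + 23.3) − T sin 54° = 792.4 − 403.46 = 388.95 N.
|H| = √(H_x² + H_y²) = √((293.13)² + (388.95)²) = 487.04 N.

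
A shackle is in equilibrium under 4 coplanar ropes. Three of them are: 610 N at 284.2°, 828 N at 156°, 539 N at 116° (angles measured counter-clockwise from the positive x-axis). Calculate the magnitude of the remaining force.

Sum the known components: ΣF_x = -843.1 N, ΣF_y = 229.9 N.
For equilibrium the remaining force must supply (−ΣF_x, −ΣF_y) = (843.1, -229.9) N.
Magnitude = √((843.1)² + (-229.9)²) = 873.8 N; direction = atan2(-229.9, 843.1) = 344.7°.

F ≈ 874 N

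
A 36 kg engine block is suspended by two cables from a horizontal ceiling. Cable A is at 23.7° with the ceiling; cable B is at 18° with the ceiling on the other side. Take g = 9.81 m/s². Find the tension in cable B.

T_B ≈ 486 N

Weight W = 36 × 9.81 = 353.2 N acts straight down.
Horizontal: T_A cos 23.7° = T_B cos 18°  →  T_A = 1.039 T_B.
Vertical: T_A sin 23.7° + T_B sin 18° = 353.2.
Substituting the horizontal relation into the vertical equation gives 0.7265 T_B = 353.2, so T_B = 486.1 N.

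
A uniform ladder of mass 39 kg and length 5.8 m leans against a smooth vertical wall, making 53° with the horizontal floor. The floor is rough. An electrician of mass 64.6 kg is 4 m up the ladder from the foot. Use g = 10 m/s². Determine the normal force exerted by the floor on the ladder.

N_floor ≈ 1040 N

ΣF_y = 0: N_floor = 39×10 + 64.6×10 = 1036 N.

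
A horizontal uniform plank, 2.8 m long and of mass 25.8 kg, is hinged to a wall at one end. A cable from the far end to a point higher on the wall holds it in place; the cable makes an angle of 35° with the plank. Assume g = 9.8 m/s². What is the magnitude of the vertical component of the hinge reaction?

|H_y| ≈ 126 N

Take torques about the hinge: T sin 35° · 2.8 = 25.8×9.8×1.4 = 353.98 N·m.
So T = 353.98 / (0.5736 × 2.8) = 220.41 N.
ΣF_y = 0: H_y = (25.8×9.8) − T sin 35° = 252.84 − 126.42 = 126.42 N.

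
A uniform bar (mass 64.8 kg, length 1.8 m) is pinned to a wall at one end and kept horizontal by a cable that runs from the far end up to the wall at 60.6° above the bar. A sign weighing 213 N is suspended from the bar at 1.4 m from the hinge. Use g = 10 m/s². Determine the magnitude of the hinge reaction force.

Take torques about the hinge: T sin 60.6° · 1.8 = 64.8×10×0.9 + 213×1.4 = 881.4 N·m.
So T = 881.4 / (0.8712 × 1.8) = 562.05 N.
ΣF_x = 0: H_x = T cos 60.6° = 275.91 N.
ΣF_y = 0: H_y = (64.8×10 + 213) − T sin 60.6° = 861 − 489.67 = 371.33 N.
|H| = √(H_x² + H_y²) = √((275.91)² + (371.33)²) = 462.62 N.

|H| ≈ 463 N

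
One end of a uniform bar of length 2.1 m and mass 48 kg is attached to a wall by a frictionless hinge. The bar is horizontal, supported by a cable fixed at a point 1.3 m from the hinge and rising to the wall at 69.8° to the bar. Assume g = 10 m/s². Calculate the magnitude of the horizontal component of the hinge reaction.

H_x ≈ 143 N

Take torques about the hinge: T sin 69.8° · 1.3 = 48×10×1.05 = 504 N·m.
So T = 504 / (0.9385 × 1.3) = 413.1 N.
ΣF_x = 0: H_x = T cos 69.8° = 142.64 N.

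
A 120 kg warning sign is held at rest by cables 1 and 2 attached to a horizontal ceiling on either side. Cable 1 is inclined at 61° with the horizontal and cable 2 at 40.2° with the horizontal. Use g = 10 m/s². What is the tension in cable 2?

Weight W = 120 × 10 = 1200 N acts straight down.
Horizontal: T_1 cos 61° = T_2 cos 40.2°  →  T_1 = 1.575 T_2.
Vertical: T_1 sin 61° + T_2 sin 40.2° = 1200.
Substituting the horizontal relation into the vertical equation gives 2.023 T_2 = 1200, so T_2 = 593.1 N.

T_2 ≈ 593 N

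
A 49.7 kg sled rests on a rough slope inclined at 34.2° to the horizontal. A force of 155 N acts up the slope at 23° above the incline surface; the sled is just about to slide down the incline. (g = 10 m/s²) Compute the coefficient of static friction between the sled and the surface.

On the verge of sliding down the incline, friction is at its maximum μN and acts up the slope.
Perpendicular to incline: N = W cos 34.2° − P sin 23° = 411.1 − 60.56 = 350.5 N.
Along incline: P cos 23° + μN = W sin 34.2° → μ = (W sin 34.2° − P cos 23°) / N = 0.39.

μ ≈ 0.390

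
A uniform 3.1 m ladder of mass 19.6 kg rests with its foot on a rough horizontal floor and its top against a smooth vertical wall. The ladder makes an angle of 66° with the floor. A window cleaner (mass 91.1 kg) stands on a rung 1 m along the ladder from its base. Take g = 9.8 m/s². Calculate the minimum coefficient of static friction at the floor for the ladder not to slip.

μ_min ≈ 0.158

ΣF_y = 0: N_floor = 19.6×9.8 + 91.1×9.8 = 1084.9 N.
Torques about the foot: N_wall · 3.1 sin 66° = 19.6×9.8×1.55 cos 66° + 91.1×9.8×1 cos 66° → N_wall = 170.98 N.
ΣF_x = 0: f_floor = N_wall = 170.98 N.
μ_min = f_floor / N_floor = 170.98 / 1084.9 = 0.1576.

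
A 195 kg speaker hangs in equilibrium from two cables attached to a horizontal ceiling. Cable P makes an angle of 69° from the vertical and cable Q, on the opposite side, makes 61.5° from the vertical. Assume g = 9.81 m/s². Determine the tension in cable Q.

Angles from the horizontal: cable P is 90° − 69° = 21°, cable Q is 90° − 61.5° = 28.5°.
Weight W = 195 × 9.81 = 1913 N acts straight down.
Horizontal: T_P cos 21° = T_Q cos 28.5°  →  T_P = 0.9413 T_Q.
Vertical: T_P sin 21° + T_Q sin 28.5° = 1913.
Substituting the horizontal relation into the vertical equation gives 0.8145 T_Q = 1913, so T_Q = 2349 N.

T_Q ≈ 2350 N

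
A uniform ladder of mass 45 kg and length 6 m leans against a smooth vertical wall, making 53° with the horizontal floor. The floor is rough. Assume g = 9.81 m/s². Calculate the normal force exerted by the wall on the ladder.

Torques about the foot: N_wall · 6 sin 53° = 45×9.81×3 cos 53° → N_wall = 166.33 N.

N_wall ≈ 166 N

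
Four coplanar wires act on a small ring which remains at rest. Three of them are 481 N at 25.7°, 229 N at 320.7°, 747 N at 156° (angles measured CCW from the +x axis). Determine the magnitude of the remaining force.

F ≈ 374 N

Sum the known components: ΣF_x = -71.79 N, ΣF_y = 367.4 N.
For equilibrium the remaining force must supply (−ΣF_x, −ΣF_y) = (71.79, -367.4) N.
Magnitude = √((71.79)² + (-367.4)²) = 374.3 N; direction = atan2(-367.4, 71.79) = 281.1°.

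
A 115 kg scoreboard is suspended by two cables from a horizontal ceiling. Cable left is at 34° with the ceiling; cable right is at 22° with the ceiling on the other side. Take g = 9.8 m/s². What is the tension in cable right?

Weight W = 115 × 9.8 = 1127 N acts straight down.
Horizontal: T_left cos 34° = T_right cos 22°  →  T_left = 1.118 T_right.
Vertical: T_left sin 34° + T_right sin 22° = 1127.
Substituting the horizontal relation into the vertical equation gives 1 T_right = 1127, so T_right = 1127 N.

T_right ≈ 1130 N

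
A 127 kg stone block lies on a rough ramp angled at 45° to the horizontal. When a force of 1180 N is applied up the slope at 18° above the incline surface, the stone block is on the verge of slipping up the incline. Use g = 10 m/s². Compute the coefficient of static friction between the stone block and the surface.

On the verge of sliding up the incline, friction is at its maximum μN and acts down the slope.
Perpendicular to incline: N = W cos 45° − P sin 18° = 898 − 364.6 = 533.4 N.
Along incline: P cos 18° − μN = W sin 45° → μ = −(W sin 45° − P cos 18°) / N = 0.4204.

μ ≈ 0.420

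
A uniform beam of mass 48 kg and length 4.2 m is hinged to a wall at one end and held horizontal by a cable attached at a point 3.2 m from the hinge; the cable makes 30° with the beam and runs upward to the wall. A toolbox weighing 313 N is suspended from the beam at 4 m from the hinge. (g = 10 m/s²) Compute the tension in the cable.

T ≈ 1410 N

Take torques about the hinge: T sin 30° · 3.2 = 48×10×2.1 + 313×4 = 2260 N·m.
So T = 2260 / (0.5000 × 3.2) = 1412.5 N.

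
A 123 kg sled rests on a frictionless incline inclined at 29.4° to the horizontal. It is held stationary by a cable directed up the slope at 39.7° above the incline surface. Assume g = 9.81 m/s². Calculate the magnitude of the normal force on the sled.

N ≈ 559 N

Take axes along and perpendicular to the incline. Weight components: W sin 29.4° = 592.3 N down-slope, W cos 29.4° = 1051 N into the surface.
Along incline: T cos 39.7° = W sin 29.4° → T = 769.9 N.
Perpendicular: N = W cos 29.4° − T sin 39.7° = 559.5 N.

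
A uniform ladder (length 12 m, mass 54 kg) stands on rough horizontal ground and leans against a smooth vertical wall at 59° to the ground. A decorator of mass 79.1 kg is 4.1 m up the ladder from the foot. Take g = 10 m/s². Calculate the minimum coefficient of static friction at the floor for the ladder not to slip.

μ_min ≈ 0.244

ΣF_y = 0: N_floor = 54×10 + 79.1×10 = 1331 N.
Torques about the foot: N_wall · 12 sin 59° = 54×10×6 cos 59° + 79.1×10×4.1 cos 59° → N_wall = 324.62 N.
ΣF_x = 0: f_floor = N_wall = 324.62 N.
μ_min = f_floor / N_floor = 324.62 / 1331 = 0.2439.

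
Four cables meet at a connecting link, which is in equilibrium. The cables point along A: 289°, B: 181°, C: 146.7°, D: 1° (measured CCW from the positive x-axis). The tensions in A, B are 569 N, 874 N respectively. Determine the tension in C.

Resolve: ΣF_x = 569 cos 289° + 874 cos 181° + T_C cos 146.7° + T_D cos 1° = 0.
        ΣF_y = 569 sin 289° + 874 sin 181° + T_C sin 146.7° + T_D sin 1° = 0.
The known terms sum to (-688.6, -553.3) N, so -0.8358 T_C + 0.9998 T_D = 688.6 and 0.5490 T_C + 0.0175 T_D = 553.3.
Solving simultaneously: T_C = 960.3 N, T_D = 1491 N.

T_C ≈ 960 N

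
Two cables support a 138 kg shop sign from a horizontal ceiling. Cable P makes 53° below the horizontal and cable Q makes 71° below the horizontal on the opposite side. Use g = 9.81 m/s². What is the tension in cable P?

Weight W = 138 × 9.81 = 1354 N acts straight down.
Horizontal: T_P cos 53° = T_Q cos 71°  →  T_Q = 1.849 T_P.
Vertical: T_P sin 53° + T_Q sin 71° = 1354.
Substituting the horizontal relation into the vertical equation gives 2.546 T_P = 1354, so T_P = 531.6 N.

T_P ≈ 532 N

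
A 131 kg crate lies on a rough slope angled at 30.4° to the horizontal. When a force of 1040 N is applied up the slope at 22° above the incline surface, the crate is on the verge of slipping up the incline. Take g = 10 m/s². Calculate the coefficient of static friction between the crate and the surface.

On the verge of sliding up the incline, friction is at its maximum μN and acts down the slope.
Perpendicular to incline: N = W cos 30.4° − P sin 22° = 1130 − 389.6 = 740.3 N.
Along incline: P cos 22° − μN = W sin 30.4° → μ = −(W sin 30.4° − P cos 22°) / N = 0.4071.

μ ≈ 0.407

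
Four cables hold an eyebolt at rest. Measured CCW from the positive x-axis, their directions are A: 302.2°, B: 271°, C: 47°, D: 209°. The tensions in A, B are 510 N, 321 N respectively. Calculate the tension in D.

Resolve: ΣF_x = 510 cos 302.2° + 321 cos 271° + T_C cos 47° + T_D cos 209° = 0.
        ΣF_y = 510 sin 302.2° + 321 sin 271° + T_C sin 47° + T_D sin 209° = 0.
The known terms sum to (277.4, -752.5) N, so 0.6820 T_C − 0.8746 T_D = -277.4 and 0.7314 T_C − 0.4848 T_D = 752.5.
Solving simultaneously: T_C = 2565 N, T_D = 2317 N.

T_D ≈ 2320 N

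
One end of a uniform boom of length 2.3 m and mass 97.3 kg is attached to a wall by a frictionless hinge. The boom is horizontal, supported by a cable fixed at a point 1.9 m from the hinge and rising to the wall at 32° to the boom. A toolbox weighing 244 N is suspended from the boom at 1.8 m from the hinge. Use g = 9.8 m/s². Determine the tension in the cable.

Take torques about the hinge: T sin 32° · 1.9 = 97.3×9.8×1.15 + 244×1.8 = 1535.8 N·m.
So T = 1535.8 / (0.5299 × 1.9) = 1525.3 N.

T ≈ 1530 N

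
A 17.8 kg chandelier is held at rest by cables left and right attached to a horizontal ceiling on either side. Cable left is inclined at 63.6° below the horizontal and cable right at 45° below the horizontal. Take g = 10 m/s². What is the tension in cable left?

T_left ≈ 133 N

Weight W = 17.8 × 10 = 178 N acts straight down.
Horizontal: T_left cos 63.6° = T_right cos 45°  →  T_right = 0.6288 T_left.
Vertical: T_left sin 63.6° + T_right sin 45° = 178.
Substituting the horizontal relation into the vertical equation gives 1.34 T_left = 178, so T_left = 132.8 N.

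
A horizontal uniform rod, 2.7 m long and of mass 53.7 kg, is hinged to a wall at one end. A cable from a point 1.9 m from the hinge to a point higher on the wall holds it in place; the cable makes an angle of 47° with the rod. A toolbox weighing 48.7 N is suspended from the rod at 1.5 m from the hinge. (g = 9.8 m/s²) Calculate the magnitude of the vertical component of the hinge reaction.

Take torques about the hinge: T sin 47° · 1.9 = 53.7×9.8×1.35 + 48.7×1.5 = 783.5 N·m.
So T = 783.5 / (0.7314 × 1.9) = 563.84 N.
ΣF_y = 0: H_y = (53.7×9.8 + 48.7) − T sin 47° = 574.96 − 412.37 = 162.59 N.

|H_y| ≈ 163 N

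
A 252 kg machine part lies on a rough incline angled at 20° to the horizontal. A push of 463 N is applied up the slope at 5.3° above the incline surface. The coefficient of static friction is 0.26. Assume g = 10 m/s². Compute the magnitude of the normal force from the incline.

N ≈ 2330 N

Axes along / perpendicular to the incline. W sin 20° = 861.9 N down-slope; W cos 20° = 2368 N into the surface.
Perpendicular: N = W cos 20° − P sin 5.3° = 2368 − 42.77 = 2325 N.
Along incline: P cos 5.3° + f = W sin 20° (friction acts up-slope) → f = 861.9 − 461 = 400.9 N.
|f| = 400.9 N ≤ μN = 604.6 N, so the machine part is indeed static.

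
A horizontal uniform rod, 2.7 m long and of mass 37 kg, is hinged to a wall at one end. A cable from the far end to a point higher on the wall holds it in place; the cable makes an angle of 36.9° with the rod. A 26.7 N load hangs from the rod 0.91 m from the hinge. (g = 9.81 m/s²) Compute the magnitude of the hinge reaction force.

|H| ≈ 323 N

Take torques about the hinge: T sin 36.9° · 2.7 = 37×9.81×1.35 + 26.7×0.91 = 514.31 N·m.
So T = 514.31 / (0.6004 × 2.7) = 317.25 N.
ΣF_x = 0: H_x = T cos 36.9° = 253.7 N.
ΣF_y = 0: H_y = (37×9.81 + 26.7) − T sin 36.9° = 389.67 − 190.48 = 199.19 N.
|H| = √(H_x² + H_y²) = √((253.7)² + (199.19)²) = 322.55 N.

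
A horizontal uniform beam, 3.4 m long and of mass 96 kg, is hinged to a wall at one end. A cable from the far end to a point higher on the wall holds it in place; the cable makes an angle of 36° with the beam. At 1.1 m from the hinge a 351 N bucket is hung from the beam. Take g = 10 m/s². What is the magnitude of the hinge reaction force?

Take torques about the hinge: T sin 36° · 3.4 = 96×10×1.7 + 351×1.1 = 2018.1 N·m.
So T = 2018.1 / (0.5878 × 3.4) = 1009.8 N.
ΣF_x = 0: H_x = T cos 36° = 816.96 N.
ΣF_y = 0: H_y = (96×10 + 351) − T sin 36° = 1311 − 593.56 = 717.44 N.
|H| = √(H_x² + H_y²) = √((816.96)² + (717.44)²) = 1087.3 N.

|H| ≈ 1090 N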